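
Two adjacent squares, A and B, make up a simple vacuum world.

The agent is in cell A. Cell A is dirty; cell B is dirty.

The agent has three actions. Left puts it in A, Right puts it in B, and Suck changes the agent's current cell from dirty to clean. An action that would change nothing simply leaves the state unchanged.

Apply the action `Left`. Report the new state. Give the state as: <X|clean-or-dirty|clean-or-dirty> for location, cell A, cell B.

<A|dirty|dirty>

start: <A|dirty|dirty>
Left (#1): <A|dirty|dirty>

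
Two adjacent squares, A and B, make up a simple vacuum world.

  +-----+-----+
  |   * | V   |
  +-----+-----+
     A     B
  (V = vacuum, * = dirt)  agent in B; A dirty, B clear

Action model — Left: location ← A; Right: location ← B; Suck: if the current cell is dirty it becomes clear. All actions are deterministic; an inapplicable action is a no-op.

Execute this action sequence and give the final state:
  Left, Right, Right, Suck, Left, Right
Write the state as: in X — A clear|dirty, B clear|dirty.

in B — A dirty, B clear

1) do Left; now in A — A dirty, B clear
2) do Right; now in B — A dirty, B clear
3) do Right; now in B — A dirty, B clear
4) do Suck; now in B — A dirty, B clear
5) do Left; now in A — A dirty, B clear
6) do Right; now in B — A dirty, B clear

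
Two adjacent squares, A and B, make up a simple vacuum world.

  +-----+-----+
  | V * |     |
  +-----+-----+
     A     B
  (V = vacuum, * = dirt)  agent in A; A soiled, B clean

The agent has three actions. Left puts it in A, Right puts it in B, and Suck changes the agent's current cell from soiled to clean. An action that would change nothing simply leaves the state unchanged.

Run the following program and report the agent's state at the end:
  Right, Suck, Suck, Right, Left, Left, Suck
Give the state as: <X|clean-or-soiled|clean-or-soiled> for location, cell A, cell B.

1. Right → <B|soiled|clean>
2. Suck → <B|soiled|clean>
3. Suck → <B|soiled|clean>
4. Right → <B|soiled|clean>
5. Left → <A|soiled|clean>
6. Left → <A|soiled|clean>
7. Suck → <A|clean|clean>

<A|clean|clean>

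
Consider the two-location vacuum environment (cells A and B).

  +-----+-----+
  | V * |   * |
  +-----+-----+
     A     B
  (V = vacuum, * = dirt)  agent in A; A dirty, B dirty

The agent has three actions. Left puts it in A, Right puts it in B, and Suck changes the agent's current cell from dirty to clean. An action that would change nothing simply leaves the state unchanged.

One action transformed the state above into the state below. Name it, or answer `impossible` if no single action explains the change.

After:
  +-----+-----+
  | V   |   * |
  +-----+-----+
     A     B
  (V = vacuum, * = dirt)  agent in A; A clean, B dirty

Suck

try  Left: loc=A A=dirty B=dirty
try Right: loc=B A=dirty B=dirty
try  Suck: loc=A A=clean B=dirty  ← match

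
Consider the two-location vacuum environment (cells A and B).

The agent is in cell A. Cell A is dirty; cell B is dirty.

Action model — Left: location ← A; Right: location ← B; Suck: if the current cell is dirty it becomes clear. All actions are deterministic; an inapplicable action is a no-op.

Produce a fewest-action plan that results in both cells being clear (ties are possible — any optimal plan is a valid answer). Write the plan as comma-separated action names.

Suck, Right, Suck

Suck (#1): <A|clear|dirty>
Right (#2): <B|clear|dirty>
Suck (#3): <B|clear|clear>
min 3: Suck A + move + Suck B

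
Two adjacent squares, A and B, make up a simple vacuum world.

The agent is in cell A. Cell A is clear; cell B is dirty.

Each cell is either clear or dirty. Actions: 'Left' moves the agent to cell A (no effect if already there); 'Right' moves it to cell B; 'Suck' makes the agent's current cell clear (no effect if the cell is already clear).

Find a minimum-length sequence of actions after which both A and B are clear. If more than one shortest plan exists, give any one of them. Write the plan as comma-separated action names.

Right, Suck

step 1/2 (Right): <B|clear|dirty>
step 2/2 (Suck): <B|clear|clear>
min 2: go B then Suck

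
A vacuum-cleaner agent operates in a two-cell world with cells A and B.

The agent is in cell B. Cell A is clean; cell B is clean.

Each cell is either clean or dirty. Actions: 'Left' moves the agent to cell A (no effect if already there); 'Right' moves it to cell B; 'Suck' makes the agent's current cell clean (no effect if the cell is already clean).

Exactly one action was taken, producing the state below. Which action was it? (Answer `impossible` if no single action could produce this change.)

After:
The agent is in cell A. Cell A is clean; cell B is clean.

try  Left: (A; A:clean, B:clean)  ← match
try Right: (B; A:clean, B:clean)
try  Suck: (B; A:clean, B:clean)

Left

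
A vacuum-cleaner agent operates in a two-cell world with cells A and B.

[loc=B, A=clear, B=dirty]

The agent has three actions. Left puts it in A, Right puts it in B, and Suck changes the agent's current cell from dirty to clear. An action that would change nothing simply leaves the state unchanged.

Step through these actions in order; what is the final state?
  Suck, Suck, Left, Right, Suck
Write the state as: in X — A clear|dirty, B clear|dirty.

1) do Suck; now in B — A clear, B clear
2) do Suck; now in B — A clear, B clear
3) do Left; now in A — A clear, B clear
4) do Right; now in B — A clear, B clear
5) do Suck; now in B — A clear, B clear

in B — A clear, B clear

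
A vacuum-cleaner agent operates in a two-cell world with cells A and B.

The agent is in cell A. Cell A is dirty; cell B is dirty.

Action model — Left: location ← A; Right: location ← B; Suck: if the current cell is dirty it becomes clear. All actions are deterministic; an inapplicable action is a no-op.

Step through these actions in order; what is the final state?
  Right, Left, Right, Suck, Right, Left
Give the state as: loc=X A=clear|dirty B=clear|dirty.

loc=A A=dirty B=clear

1. Right → loc=B A=dirty B=dirty
2. Left → loc=A A=dirty B=dirty
3. Right → loc=B A=dirty B=dirty
4. Suck → loc=B A=dirty B=clear
5. Right → loc=B A=dirty B=clear
6. Left → loc=A A=dirty B=clear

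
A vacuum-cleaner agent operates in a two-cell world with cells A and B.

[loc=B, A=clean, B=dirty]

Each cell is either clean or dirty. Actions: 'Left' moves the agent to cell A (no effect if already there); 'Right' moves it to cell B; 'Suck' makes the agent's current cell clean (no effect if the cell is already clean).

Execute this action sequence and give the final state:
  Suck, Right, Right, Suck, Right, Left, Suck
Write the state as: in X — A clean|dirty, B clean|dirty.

1) do Suck; now in B — A clean, B clean
2) do Right; now in B — A clean, B clean
3) do Right; now in B — A clean, B clean
4) do Suck; now in B — A clean, B clean
5) do Right; now in B — A clean, B clean
6) do Left; now in A — A clean, B clean
7) do Suck; now in A — A clean, B clean

in A — A clean, B clean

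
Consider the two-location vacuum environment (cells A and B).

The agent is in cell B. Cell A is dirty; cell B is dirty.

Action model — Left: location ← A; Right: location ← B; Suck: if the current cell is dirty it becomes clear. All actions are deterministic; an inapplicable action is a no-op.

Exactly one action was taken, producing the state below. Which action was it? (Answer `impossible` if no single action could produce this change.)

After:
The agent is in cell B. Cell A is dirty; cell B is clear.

try  Left: loc=A A=dirty B=dirty
try Right: loc=B A=dirty B=dirty
try  Suck: loc=B A=dirty B=clear  ← match

Suck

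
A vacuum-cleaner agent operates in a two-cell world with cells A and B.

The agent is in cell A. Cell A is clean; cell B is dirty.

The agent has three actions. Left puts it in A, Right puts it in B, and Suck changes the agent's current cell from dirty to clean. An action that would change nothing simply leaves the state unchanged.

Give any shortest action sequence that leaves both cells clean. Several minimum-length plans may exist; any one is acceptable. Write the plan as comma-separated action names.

Right (#1): in B — A clean, B dirty
Suck (#2): in B — A clean, B clean
min 2: go B then Suck

Right, Suck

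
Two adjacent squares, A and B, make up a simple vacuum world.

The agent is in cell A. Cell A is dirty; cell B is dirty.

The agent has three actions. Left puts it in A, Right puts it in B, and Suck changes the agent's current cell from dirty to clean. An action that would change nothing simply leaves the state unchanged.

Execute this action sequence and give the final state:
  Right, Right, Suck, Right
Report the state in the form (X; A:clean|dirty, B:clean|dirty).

1) do Right; now (B; A:dirty, B:dirty)
2) do Right; now (B; A:dirty, B:dirty)
3) do Suck; now (B; A:dirty, B:clean)
4) do Right; now (B; A:dirty, B:clean)

(B; A:dirty, B:clean)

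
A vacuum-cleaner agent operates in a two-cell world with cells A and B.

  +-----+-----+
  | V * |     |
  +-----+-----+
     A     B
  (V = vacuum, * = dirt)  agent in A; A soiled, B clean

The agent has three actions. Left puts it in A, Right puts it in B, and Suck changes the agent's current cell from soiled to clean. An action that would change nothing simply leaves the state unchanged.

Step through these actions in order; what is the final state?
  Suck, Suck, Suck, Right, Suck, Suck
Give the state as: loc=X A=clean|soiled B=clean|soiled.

loc=B A=clean B=clean

Suck (#1): loc=A A=clean B=clean
Suck (#2): loc=A A=clean B=clean
Suck (#3): loc=A A=clean B=clean
Right (#4): loc=B A=clean B=clean
Suck (#5): loc=B A=clean B=clean
Suck (#6): loc=B A=clean B=clean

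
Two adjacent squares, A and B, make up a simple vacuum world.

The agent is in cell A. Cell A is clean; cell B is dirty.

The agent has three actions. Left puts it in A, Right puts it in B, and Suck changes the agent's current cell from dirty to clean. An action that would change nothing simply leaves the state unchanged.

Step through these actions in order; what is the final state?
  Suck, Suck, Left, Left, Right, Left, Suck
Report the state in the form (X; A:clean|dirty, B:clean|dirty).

t=1 Suck ⇒ (A; A:clean, B:dirty)
t=2 Suck ⇒ (A; A:clean, B:dirty)
t=3 Left ⇒ (A; A:clean, B:dirty)
t=4 Left ⇒ (A; A:clean, B:dirty)
t=5 Right ⇒ (B; A:clean, B:dirty)
t=6 Left ⇒ (A; A:clean, B:dirty)
t=7 Suck ⇒ (A; A:clean, B:dirty)

(A; A:clean, B:dirty)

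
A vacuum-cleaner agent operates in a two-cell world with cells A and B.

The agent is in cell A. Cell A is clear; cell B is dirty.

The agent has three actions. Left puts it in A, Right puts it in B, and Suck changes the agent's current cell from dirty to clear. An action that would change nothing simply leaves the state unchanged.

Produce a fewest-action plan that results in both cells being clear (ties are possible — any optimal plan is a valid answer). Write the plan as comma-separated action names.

1. Right → <B|clear|dirty>
2. Suck → <B|clear|clear>
min 2: go B then Suck

Right, Suck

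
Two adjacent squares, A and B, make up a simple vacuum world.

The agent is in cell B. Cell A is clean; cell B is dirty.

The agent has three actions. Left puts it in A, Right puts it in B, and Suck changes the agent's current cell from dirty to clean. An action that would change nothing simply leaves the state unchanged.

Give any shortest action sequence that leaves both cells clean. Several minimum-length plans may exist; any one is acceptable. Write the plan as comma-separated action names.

Suck (#1): in B — A clean, B clean
min 1: B is dirty, one Suck

Suck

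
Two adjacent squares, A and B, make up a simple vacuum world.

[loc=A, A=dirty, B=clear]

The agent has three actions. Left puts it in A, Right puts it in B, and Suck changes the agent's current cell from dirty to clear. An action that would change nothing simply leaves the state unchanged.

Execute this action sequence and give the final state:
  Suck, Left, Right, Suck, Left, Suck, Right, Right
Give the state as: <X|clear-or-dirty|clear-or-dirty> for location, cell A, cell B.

<B|clear|clear>

t=1 Suck ⇒ <A|clear|clear>
t=2 Left ⇒ <A|clear|clear>
t=3 Right ⇒ <B|clear|clear>
t=4 Suck ⇒ <B|clear|clear>
t=5 Left ⇒ <A|clear|clear>
t=6 Suck ⇒ <A|clear|clear>
t=7 Right ⇒ <B|clear|clear>
t=8 Right ⇒ <B|clear|clear>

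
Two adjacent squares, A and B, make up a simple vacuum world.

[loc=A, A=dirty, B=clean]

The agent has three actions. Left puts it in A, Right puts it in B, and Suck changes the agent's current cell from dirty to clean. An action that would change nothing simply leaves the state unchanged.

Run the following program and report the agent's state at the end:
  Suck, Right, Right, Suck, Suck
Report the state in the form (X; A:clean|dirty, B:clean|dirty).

[1] after Suck: (A; A:clean, B:clean)
[2] after Right: (B; A:clean, B:clean)
[3] after Right: (B; A:clean, B:clean)
[4] after Suck: (B; A:clean, B:clean)
[5] after Suck: (B; A:clean, B:clean)

(B; A:clean, B:clean)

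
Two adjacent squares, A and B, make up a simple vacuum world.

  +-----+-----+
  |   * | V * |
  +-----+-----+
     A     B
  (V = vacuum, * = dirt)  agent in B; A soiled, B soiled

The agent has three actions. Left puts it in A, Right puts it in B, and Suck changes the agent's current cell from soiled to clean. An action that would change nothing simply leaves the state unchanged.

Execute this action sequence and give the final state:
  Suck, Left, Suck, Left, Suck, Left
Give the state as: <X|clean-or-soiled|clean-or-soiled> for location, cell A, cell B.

t=1 Suck ⇒ <B|soiled|clean>
t=2 Left ⇒ <A|soiled|clean>
t=3 Suck ⇒ <A|clean|clean>
t=4 Left ⇒ <A|clean|clean>
t=5 Suck ⇒ <A|clean|clean>
t=6 Left ⇒ <A|clean|clean>

<A|clean|clean>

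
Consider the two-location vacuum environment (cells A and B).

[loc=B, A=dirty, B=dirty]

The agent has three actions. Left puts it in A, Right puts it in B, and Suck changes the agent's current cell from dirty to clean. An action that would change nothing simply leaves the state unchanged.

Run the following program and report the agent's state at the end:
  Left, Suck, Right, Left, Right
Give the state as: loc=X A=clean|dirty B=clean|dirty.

loc=B A=clean B=dirty

t=1 Left ⇒ loc=A A=dirty B=dirty
t=2 Suck ⇒ loc=A A=clean B=dirty
t=3 Right ⇒ loc=B A=clean B=dirty
t=4 Left ⇒ loc=A A=clean B=dirty
t=5 Right ⇒ loc=B A=clean B=dirty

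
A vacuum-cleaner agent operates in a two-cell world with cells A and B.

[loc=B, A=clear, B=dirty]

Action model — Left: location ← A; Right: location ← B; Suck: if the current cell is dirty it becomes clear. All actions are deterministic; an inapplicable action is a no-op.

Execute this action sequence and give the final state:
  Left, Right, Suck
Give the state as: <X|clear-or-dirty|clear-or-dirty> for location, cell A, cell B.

<B|clear|clear>

step 1/3 (Left): <A|clear|dirty>
step 2/3 (Right): <B|clear|dirty>
step 3/3 (Suck): <B|clear|clear>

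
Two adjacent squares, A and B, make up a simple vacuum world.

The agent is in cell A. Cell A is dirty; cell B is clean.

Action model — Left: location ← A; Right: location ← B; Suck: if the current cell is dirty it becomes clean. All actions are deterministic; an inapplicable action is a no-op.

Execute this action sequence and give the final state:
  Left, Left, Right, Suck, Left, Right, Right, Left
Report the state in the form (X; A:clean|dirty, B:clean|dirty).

Left (#1): (A; A:dirty, B:clean)
Left (#2): (A; A:dirty, B:clean)
Right (#3): (B; A:dirty, B:clean)
Suck (#4): (B; A:dirty, B:clean)
Left (#5): (A; A:dirty, B:clean)
Right (#6): (B; A:dirty, B:clean)
Right (#7): (B; A:dirty, B:clean)
Left (#8): (A; A:dirty, B:clean)

(A; A:dirty, B:clean)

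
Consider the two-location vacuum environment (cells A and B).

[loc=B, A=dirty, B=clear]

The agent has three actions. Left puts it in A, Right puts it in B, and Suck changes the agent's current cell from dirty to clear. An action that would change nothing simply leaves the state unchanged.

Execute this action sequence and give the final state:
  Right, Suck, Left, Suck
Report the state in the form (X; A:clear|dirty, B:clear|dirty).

1) do Right; now (B; A:dirty, B:clear)
2) do Suck; now (B; A:dirty, B:clear)
3) do Left; now (A; A:dirty, B:clear)
4) do Suck; now (A; A:clear, B:clear)

(A; A:clear, B:clear)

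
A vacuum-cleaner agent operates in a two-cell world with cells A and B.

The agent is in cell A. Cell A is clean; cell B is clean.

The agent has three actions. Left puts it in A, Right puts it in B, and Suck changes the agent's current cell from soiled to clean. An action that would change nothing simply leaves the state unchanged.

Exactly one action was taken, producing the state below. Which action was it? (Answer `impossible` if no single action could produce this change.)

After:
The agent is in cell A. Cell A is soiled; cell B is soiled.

try  Left: loc=A A=clean B=clean
try Right: loc=B A=clean B=clean
try  Suck: loc=A A=clean B=clean
no single action produces the after-state

impossible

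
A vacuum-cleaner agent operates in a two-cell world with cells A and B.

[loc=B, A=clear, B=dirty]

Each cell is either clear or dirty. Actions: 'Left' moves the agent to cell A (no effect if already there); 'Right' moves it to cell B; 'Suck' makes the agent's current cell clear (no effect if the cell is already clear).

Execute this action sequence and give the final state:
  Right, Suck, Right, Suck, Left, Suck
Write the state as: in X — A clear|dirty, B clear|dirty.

in A — A clear, B clear

[1] after Right: in B — A clear, B dirty
[2] after Suck: in B — A clear, B clear
[3] after Right: in B — A clear, B clear
[4] after Suck: in B — A clear, B clear
[5] after Left: in A — A clear, B clear
[6] after Suck: in A — A clear, B clear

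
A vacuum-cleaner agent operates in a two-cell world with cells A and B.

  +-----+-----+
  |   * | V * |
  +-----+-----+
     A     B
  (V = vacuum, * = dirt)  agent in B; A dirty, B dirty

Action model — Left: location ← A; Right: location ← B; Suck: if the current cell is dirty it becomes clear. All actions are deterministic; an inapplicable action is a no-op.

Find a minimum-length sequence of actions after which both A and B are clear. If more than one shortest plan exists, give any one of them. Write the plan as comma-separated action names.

Suck, Left, Suck

t=1 Suck ⇒ loc=B A=dirty B=clear
t=2 Left ⇒ loc=A A=dirty B=clear
t=3 Suck ⇒ loc=A A=clear B=clear
min 3: Suck B + move + Suck A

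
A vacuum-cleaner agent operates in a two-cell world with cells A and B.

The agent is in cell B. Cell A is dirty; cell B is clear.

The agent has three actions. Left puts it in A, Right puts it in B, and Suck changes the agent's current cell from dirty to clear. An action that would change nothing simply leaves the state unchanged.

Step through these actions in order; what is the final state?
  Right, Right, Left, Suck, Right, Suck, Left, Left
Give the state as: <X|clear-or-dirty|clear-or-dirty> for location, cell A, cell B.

step 1/8 (Right): <B|dirty|clear>
step 2/8 (Right): <B|dirty|clear>
step 3/8 (Left): <A|dirty|clear>
step 4/8 (Suck): <A|clear|clear>
step 5/8 (Right): <B|clear|clear>
step 6/8 (Suck): <B|clear|clear>
step 7/8 (Left): <A|clear|clear>
step 8/8 (Left): <A|clear|clear>

<A|clear|clear>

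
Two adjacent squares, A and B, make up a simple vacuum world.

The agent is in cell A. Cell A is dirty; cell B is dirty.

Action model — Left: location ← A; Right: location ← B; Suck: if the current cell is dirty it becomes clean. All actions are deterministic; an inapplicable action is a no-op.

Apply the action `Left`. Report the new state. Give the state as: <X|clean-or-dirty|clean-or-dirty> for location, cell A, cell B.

<A|dirty|dirty>

start: <A|dirty|dirty>
1) do Left; now <A|dirty|dirty>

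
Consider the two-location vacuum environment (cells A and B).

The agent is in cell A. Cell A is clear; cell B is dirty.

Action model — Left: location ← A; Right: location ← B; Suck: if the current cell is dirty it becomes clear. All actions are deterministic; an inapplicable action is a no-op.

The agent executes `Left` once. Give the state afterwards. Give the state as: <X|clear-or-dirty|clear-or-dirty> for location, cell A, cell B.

<A|clear|dirty>

start: <A|clear|dirty>
Left (#1): <A|clear|dirty>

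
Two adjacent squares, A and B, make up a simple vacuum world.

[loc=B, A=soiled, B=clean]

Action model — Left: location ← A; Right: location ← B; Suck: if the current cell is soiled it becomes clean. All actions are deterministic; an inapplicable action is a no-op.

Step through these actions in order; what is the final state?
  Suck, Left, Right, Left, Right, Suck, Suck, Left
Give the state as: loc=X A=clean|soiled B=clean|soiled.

loc=A A=soiled B=clean

1. Suck → loc=B A=soiled B=clean
2. Left → loc=A A=soiled B=clean
3. Right → loc=B A=soiled B=clean
4. Left → loc=A A=soiled B=clean
5. Right → loc=B A=soiled B=clean
6. Suck → loc=B A=soiled B=clean
7. Suck → loc=B A=soiled B=clean
8. Left → loc=A A=soiled B=clean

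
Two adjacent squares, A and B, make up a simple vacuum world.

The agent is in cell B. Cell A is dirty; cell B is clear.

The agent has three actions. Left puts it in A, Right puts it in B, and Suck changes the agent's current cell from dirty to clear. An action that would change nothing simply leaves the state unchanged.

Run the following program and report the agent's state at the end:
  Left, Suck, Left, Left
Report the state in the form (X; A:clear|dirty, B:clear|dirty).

(A; A:clear, B:clear)

1. Left → (A; A:dirty, B:clear)
2. Suck → (A; A:clear, B:clear)
3. Left → (A; A:clear, B:clear)
4. Left → (A; A:clear, B:clear)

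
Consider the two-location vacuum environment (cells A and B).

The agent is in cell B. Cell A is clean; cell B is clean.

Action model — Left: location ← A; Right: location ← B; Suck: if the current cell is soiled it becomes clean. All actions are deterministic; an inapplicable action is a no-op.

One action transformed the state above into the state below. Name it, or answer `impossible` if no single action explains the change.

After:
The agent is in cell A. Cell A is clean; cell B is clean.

Left

try  Left: (A; A:clean, B:clean)  ← match
try Right: (B; A:clean, B:clean)
try  Suck: (B; A:clean, B:clean)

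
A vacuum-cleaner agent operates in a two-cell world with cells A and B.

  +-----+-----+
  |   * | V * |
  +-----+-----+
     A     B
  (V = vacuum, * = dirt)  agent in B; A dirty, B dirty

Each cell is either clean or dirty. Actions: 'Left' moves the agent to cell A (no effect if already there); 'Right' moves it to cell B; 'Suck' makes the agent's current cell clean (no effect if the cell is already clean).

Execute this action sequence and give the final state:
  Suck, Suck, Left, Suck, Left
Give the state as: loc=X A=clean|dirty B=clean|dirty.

1. Suck → loc=B A=dirty B=clean
2. Suck → loc=B A=dirty B=clean
3. Left → loc=A A=dirty B=clean
4. Suck → loc=A A=clean B=clean
5. Left → loc=A A=clean B=clean

loc=A A=clean B=clean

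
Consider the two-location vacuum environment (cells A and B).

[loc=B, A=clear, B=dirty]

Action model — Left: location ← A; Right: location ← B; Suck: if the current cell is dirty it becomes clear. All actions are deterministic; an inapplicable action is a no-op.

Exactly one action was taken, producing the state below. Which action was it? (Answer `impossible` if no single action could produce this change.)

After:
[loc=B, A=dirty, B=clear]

try  Left: (A; A:clear, B:dirty)
try Right: (B; A:clear, B:dirty)
try  Suck: (B; A:clear, B:clear)
no single action produces the after-state

impossible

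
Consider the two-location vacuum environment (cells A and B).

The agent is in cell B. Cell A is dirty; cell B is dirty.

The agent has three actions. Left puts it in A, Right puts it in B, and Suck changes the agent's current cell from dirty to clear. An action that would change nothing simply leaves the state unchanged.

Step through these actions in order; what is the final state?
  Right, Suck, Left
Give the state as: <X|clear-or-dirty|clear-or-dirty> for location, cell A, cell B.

<A|dirty|clear>

step 1/3 (Right): <B|dirty|dirty>
step 2/3 (Suck): <B|dirty|clear>
step 3/3 (Left): <A|dirty|clear>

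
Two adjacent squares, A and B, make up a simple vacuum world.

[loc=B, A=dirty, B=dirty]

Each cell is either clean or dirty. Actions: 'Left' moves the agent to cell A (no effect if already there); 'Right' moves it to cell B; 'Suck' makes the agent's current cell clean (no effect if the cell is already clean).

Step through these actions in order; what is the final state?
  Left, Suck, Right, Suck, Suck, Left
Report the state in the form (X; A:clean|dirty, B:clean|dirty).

(A; A:clean, B:clean)

[1] after Left: (A; A:dirty, B:dirty)
[2] after Suck: (A; A:clean, B:dirty)
[3] after Right: (B; A:clean, B:dirty)
[4] after Suck: (B; A:clean, B:clean)
[5] after Suck: (B; A:clean, B:clean)
[6] after Left: (A; A:clean, B:clean)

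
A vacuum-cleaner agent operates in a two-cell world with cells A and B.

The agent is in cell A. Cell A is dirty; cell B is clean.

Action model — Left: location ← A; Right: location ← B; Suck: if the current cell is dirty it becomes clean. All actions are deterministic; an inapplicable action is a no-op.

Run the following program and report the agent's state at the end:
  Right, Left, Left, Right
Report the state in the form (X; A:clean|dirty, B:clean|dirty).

(B; A:dirty, B:clean)

1. Right → (B; A:dirty, B:clean)
2. Left → (A; A:dirty, B:clean)
3. Left → (A; A:dirty, B:clean)
4. Right → (B; A:dirty, B:clean)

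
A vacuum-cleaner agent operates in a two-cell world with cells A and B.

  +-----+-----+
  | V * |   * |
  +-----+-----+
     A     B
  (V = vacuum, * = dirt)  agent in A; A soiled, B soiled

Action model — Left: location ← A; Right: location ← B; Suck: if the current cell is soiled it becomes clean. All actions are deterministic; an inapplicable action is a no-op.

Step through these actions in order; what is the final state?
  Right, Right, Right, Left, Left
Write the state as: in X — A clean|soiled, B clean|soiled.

in A — A soiled, B soiled

t=1 Right ⇒ in B — A soiled, B soiled
t=2 Right ⇒ in B — A soiled, B soiled
t=3 Right ⇒ in B — A soiled, B soiled
t=4 Left ⇒ in A — A soiled, B soiled
t=5 Left ⇒ in A — A soiled, B soiled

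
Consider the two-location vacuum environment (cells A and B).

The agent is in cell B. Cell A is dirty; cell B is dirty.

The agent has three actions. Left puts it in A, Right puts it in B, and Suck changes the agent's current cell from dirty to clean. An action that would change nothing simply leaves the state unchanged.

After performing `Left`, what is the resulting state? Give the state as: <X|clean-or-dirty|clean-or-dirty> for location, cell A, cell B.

start: <B|dirty|dirty>
1) do Left; now <A|dirty|dirty>

<A|dirty|dirty>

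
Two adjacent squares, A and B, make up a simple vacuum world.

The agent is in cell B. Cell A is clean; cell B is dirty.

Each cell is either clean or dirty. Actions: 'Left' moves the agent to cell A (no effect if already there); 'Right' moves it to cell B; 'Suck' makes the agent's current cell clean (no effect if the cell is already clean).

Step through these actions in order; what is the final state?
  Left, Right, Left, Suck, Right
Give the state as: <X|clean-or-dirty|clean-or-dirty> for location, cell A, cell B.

Left (#1): <A|clean|dirty>
Right (#2): <B|clean|dirty>
Left (#3): <A|clean|dirty>
Suck (#4): <A|clean|dirty>
Right (#5): <B|clean|dirty>

<B|clean|dirty>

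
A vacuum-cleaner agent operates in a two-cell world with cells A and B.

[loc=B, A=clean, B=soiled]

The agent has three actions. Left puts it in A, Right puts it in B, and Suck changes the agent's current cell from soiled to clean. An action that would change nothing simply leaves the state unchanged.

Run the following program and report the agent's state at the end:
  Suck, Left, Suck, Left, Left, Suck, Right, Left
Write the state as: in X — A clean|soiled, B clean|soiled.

in A — A clean, B clean

Suck (#1): in B — A clean, B clean
Left (#2): in A — A clean, B clean
Suck (#3): in A — A clean, B clean
Left (#4): in A — A clean, B clean
Left (#5): in A — A clean, B clean
Suck (#6): in A — A clean, B clean
Right (#7): in B — A clean, B clean
Left (#8): in A — A clean, B clean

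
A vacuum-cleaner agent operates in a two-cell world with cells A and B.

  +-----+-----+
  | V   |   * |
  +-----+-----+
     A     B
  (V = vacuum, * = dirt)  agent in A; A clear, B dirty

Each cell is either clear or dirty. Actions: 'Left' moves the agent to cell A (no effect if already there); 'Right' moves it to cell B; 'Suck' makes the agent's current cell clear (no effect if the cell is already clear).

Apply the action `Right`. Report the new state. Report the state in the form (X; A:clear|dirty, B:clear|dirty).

(B; A:clear, B:dirty)

start: (A; A:clear, B:dirty)
1) do Right; now (B; A:clear, B:dirty)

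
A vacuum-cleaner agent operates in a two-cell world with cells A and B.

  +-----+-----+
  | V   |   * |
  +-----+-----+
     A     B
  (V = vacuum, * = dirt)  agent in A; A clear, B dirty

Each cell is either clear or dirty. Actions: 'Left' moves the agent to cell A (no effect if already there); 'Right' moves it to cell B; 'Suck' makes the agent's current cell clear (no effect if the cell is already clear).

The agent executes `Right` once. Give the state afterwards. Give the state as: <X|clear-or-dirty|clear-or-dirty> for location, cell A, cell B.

<B|clear|dirty>

start: <A|clear|dirty>
t=1 Right ⇒ <B|clear|dirty>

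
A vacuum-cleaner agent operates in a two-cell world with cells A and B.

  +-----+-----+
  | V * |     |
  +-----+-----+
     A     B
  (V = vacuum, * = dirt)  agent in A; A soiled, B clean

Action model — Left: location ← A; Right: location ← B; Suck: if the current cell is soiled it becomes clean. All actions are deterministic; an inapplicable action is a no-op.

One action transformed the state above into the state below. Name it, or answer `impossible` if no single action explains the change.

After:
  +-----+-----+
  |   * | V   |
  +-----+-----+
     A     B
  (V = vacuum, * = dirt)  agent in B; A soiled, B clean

try  Left: loc=A A=soiled B=clean
try Right: loc=B A=soiled B=clean  ← match
try  Suck: loc=A A=clean B=clean

Right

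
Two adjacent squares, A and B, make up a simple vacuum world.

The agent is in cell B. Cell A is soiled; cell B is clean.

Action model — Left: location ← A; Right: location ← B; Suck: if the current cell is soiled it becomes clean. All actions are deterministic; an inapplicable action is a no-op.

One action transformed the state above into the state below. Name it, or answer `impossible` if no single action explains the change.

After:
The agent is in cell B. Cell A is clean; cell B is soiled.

try  Left: <A|soiled|clean>
try Right: <B|soiled|clean>
try  Suck: <B|soiled|clean>
no single action produces the after-state

impossible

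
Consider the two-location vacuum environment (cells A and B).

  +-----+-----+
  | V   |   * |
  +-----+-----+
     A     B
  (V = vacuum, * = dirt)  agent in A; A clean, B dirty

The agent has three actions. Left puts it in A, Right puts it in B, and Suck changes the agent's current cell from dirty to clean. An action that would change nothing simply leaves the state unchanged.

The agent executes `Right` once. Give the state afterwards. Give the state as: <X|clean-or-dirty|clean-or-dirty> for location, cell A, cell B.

<B|clean|dirty>

start: <A|clean|dirty>
Right (#1): <B|clean|dirty>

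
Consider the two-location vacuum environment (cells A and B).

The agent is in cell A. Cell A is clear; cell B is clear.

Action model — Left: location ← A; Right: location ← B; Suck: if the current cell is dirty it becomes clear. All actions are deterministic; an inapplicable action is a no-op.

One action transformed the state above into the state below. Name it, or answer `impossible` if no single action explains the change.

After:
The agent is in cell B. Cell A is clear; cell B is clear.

Right

try  Left: in A — A clear, B clear
try Right: in B — A clear, B clear  ← match
try  Suck: in A — A clear, B clear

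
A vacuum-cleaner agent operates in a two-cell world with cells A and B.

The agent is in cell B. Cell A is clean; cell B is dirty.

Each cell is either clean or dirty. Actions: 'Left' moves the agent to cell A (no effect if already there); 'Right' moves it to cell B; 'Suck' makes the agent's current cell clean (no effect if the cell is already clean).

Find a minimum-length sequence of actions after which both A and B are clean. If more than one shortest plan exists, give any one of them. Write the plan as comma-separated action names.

Suck

[1] after Suck: (B; A:clean, B:clean)
min 1: B is dirty, one Suck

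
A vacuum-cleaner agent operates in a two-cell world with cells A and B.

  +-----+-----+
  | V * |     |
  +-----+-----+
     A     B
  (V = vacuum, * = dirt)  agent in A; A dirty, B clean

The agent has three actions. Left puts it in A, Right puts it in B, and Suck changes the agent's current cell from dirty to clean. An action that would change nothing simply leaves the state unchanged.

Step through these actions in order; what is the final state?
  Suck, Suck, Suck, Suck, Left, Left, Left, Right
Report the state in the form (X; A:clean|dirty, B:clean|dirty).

1. Suck → (A; A:clean, B:clean)
2. Suck → (A; A:clean, B:clean)
3. Suck → (A; A:clean, B:clean)
4. Suck → (A; A:clean, B:clean)
5. Left → (A; A:clean, B:clean)
6. Left → (A; A:clean, B:clean)
7. Left → (A; A:clean, B:clean)
8. Right → (B; A:clean, B:clean)

(B; A:clean, B:clean)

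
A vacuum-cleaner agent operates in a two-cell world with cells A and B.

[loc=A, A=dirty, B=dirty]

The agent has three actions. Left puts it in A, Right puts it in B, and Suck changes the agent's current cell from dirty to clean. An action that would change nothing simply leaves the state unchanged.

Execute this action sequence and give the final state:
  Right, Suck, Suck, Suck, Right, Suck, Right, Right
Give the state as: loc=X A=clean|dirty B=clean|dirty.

step 1/8 (Right): loc=B A=dirty B=dirty
step 2/8 (Suck): loc=B A=dirty B=clean
step 3/8 (Suck): loc=B A=dirty B=clean
step 4/8 (Suck): loc=B A=dirty B=clean
step 5/8 (Right): loc=B A=dirty B=clean
step 6/8 (Suck): loc=B A=dirty B=clean
step 7/8 (Right): loc=B A=dirty B=clean
step 8/8 (Right): loc=B A=dirty B=clean

loc=B A=dirty B=clean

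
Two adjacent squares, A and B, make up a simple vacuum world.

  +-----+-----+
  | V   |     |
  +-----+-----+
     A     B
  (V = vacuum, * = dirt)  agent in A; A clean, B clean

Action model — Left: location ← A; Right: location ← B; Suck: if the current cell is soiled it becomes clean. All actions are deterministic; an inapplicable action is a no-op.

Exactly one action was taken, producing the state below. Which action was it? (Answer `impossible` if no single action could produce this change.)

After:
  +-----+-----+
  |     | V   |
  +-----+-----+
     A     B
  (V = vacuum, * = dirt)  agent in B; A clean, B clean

try  Left: in A — A clean, B clean
try Right: in B — A clean, B clean  ← match
try  Suck: in A — A clean, B clean

Right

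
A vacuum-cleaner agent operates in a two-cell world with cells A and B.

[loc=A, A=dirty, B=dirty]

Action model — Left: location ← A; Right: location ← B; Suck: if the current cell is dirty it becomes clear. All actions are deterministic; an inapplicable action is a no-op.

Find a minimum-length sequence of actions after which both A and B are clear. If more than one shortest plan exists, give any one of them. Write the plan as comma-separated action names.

Suck, Right, Suck

1) do Suck; now loc=A A=clear B=dirty
2) do Right; now loc=B A=clear B=dirty
3) do Suck; now loc=B A=clear B=clear
min 3: Suck A + move + Suck B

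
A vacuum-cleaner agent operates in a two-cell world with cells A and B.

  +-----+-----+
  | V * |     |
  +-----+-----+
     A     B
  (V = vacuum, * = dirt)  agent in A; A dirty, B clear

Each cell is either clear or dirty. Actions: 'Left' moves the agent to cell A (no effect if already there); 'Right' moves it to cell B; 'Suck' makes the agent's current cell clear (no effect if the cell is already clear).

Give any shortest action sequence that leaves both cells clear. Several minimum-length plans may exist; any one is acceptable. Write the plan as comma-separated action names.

1) do Suck; now loc=A A=clear B=clear
min 1: A is dirty, one Suck

Suck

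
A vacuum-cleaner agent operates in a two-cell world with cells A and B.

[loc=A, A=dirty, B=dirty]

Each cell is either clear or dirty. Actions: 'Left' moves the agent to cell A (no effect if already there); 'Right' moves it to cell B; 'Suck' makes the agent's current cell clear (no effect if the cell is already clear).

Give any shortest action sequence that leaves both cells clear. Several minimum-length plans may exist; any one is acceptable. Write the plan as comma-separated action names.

1) do Suck; now in A — A clear, B dirty
2) do Right; now in B — A clear, B dirty
3) do Suck; now in B — A clear, B clear
min 3: Suck A + move + Suck B

Suck, Right, Suck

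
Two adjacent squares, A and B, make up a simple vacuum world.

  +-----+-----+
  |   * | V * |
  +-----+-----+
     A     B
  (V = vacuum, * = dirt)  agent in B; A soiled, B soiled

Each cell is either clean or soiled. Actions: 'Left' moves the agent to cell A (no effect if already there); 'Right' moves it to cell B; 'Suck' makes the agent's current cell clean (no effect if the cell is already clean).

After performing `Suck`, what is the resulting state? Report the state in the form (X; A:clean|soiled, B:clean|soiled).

start: (B; A:soiled, B:soiled)
[1] after Suck: (B; A:soiled, B:clean)

(B; A:soiled, B:clean)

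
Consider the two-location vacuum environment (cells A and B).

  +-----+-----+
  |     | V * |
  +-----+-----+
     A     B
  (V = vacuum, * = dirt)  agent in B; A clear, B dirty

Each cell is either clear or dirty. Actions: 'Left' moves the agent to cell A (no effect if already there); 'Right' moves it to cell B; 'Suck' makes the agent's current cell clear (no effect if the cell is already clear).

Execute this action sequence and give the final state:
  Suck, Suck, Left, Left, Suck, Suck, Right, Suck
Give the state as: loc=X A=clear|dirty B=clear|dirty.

loc=B A=clear B=clear

step 1/8 (Suck): loc=B A=clear B=clear
step 2/8 (Suck): loc=B A=clear B=clear
step 3/8 (Left): loc=A A=clear B=clear
step 4/8 (Left): loc=A A=clear B=clear
step 5/8 (Suck): loc=A A=clear B=clear
step 6/8 (Suck): loc=A A=clear B=clear
step 7/8 (Right): loc=B A=clear B=clear
step 8/8 (Suck): loc=B A=clear B=clear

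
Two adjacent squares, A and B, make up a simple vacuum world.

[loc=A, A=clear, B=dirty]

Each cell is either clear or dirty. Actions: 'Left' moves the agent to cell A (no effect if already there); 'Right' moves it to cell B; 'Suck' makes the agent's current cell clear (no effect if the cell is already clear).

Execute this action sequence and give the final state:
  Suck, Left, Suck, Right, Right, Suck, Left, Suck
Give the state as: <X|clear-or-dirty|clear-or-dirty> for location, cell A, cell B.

[1] after Suck: <A|clear|dirty>
[2] after Left: <A|clear|dirty>
[3] after Suck: <A|clear|dirty>
[4] after Right: <B|clear|dirty>
[5] after Right: <B|clear|dirty>
[6] after Suck: <B|clear|clear>
[7] after Left: <A|clear|clear>
[8] after Suck: <A|clear|clear>

<A|clear|clear>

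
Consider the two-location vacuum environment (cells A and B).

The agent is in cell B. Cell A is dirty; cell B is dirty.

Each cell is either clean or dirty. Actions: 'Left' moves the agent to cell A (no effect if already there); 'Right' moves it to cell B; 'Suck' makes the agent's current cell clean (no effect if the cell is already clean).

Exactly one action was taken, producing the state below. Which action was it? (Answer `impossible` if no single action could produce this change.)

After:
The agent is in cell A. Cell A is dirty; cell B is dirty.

Left

try  Left: (A; A:dirty, B:dirty)  ← match
try Right: (B; A:dirty, B:dirty)
try  Suck: (B; A:dirty, B:clean)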